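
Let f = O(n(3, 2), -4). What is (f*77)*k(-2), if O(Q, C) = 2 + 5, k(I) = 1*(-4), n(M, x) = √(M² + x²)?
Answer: -2156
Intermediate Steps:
k(I) = -4
O(Q, C) = 7
f = 7
(f*77)*k(-2) = (7*77)*(-4) = 539*(-4) = -2156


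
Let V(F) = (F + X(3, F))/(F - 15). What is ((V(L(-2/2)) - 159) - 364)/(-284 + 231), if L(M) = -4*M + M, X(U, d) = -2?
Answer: 6277/636 ≈ 9.8695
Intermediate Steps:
L(M) = -3*M
V(F) = (-2 + F)/(-15 + F) (V(F) = (F - 2)/(F - 15) = (-2 + F)/(-15 + F))
((V(L(-2/2)) - 159) - 364)/(-284 + 231) = (((-2 - (-6)/2)/(-15 - (-6)/2) - 159) - 364)/(-284 + 231) = (((-2 - (-6)/2)/(-15 - (-6)/2) - 159) - 364)/(-53) = (((-2 - 3*(-1))/(-15 - 3*(-1)) - 159) - 364)*(-1/53) = (((-2 + 3)/(-15 + 3) - 159) - 364)*(-1/53) = ((1/(-12) - 159) - 364)*(-1/53) = ((-1/12*1 - 159) - 364)*(-1/53) = ((-1/12 - 159) - 364)*(-1/53) = (-1909/12 - 364)*(-1/53) = -6277/12*(-1/53) = 6277/636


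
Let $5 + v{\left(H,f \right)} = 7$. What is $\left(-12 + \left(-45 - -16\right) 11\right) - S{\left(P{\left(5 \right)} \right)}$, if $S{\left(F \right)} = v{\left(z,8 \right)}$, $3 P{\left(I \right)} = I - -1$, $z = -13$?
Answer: $-333$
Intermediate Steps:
$P{\left(I \right)} = \frac{1}{3} + \frac{I}{3}$ ($P{\left(I \right)} = \frac{I - -1}{3} = \frac{I + 1}{3} = \frac{1 + I}{3} = \frac{1}{3} + \frac{I}{3}$)
$v{\left(H,f \right)} = 2$ ($v{\left(H,f \right)} = -5 + 7 = 2$)
$S{\left(F \right)} = 2$
$\left(-12 + \left(-45 - -16\right) 11\right) - S{\left(P{\left(5 \right)} \right)} = \left(-12 + \left(-45 - -16\right) 11\right) - 2 = \left(-12 + \left(-45 + 16\right) 11\right) - 2 = \left(-12 - 319\right) - 2 = -331 - 2 = -333$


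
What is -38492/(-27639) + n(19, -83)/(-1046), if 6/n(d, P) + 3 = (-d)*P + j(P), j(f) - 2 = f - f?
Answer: 31726871099/22781390472 ≈ 1.3927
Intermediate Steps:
j(f) = 2 (j(f) = 2 + (f - f) = 2 + 0 = 2)
n(d, P) = 6/(-1 - P*d) (n(d, P) = 6/(-3 + ((-d)*P + 2)) = 6/(-3 + (-P*d + 2)) = 6/(-3 + (2 - P*d)) = 6/(-1 - P*d))
-38492/(-27639) + n(19, -83)/(-1046) = -38492/(-27639) - 6/(1 - 83*19)/(-1046) = -38492*(-1/27639) - 6/(1 - 1577)*(-1/1046) = 38492/27639 - 6/(-1576)*(-1/1046) = 38492/27639 - 6*(-1/1576)*(-1/1046) = 38492/27639 + (3/788)*(-1/1046) = 38492/27639 - 3/824248 = 31726871099/22781390472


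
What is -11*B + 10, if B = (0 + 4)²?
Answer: -166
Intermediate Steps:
B = 16 (B = 4² = 16)
-11*B + 10 = -11*16 + 10 = -176 + 10 = -166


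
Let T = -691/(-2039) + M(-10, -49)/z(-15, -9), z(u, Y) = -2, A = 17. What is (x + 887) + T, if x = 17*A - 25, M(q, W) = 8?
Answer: 2339424/2039 ≈ 1147.3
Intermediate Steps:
x = 264 (x = 17*17 - 25 = 289 - 25 = 264)
T = -7465/2039 (T = -691/(-2039) + 8/(-2) = -691*(-1/2039) + 8*(-1/2) = 691/2039 - 4 = -7465/2039 ≈ -3.6611)
(x + 887) + T = (264 + 887) - 7465/2039 = 1151 - 7465/2039 = 2339424/2039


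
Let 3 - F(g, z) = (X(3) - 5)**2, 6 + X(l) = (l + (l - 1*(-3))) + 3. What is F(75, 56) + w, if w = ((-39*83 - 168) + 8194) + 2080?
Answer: 6871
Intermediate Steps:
X(l) = 2*l (X(l) = -6 + ((l + (l - 1*(-3))) + 3) = -6 + ((l + (l + 3)) + 3) = -6 + ((l + (3 + l)) + 3) = -6 + ((3 + 2*l) + 3) = -6 + (6 + 2*l) = 2*l)
F(g, z) = 2 (F(g, z) = 3 - (2*3 - 5)**2 = 3 - (6 - 5)**2 = 3 - 1*1**2 = 3 - 1*1 = 3 - 1 = 2)
w = 6869 (w = ((-3237 - 168) + 8194) + 2080 = (-3405 + 8194) + 2080 = 4789 + 2080 = 6869)
F(75, 56) + w = 2 + 6869 = 6871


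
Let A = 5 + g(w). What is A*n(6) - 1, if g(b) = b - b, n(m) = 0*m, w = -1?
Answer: -1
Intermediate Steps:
n(m) = 0
g(b) = 0
A = 5 (A = 5 + 0 = 5)
A*n(6) - 1 = 5*0 - 1 = 0 - 1 = -1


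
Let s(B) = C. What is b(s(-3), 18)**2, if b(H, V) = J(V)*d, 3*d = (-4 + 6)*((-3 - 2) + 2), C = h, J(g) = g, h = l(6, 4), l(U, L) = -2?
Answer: 1296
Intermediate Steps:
h = -2
C = -2
s(B) = -2
d = -2 (d = ((-4 + 6)*((-3 - 2) + 2))/3 = (2*(-5 + 2))/3 = (2*(-3))/3 = (1/3)*(-6) = -2)
b(H, V) = -2*V (b(H, V) = V*(-2) = -2*V)
b(s(-3), 18)**2 = (-2*18)**2 = (-36)**2 = 1296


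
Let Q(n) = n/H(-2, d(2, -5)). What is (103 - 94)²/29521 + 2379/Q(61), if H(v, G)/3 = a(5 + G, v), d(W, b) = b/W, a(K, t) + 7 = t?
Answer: -31085532/29521 ≈ -1053.0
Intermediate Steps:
a(K, t) = -7 + t
H(v, G) = -21 + 3*v (H(v, G) = 3*(-7 + v) = -21 + 3*v)
Q(n) = -n/27 (Q(n) = n/(-21 + 3*(-2)) = n/(-21 - 6) = n/(-27) = n*(-1/27) = -n/27)
(103 - 94)²/29521 + 2379/Q(61) = (103 - 94)²/29521 + 2379/((-1/27*61)) = 9²*(1/29521) + 2379/(-61/27) = 81*(1/29521) + 2379*(-27/61) = 81/29521 - 1053 = -31085532/29521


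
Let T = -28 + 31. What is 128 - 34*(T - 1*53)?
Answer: 1828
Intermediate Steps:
T = 3
128 - 34*(T - 1*53) = 128 - 34*(3 - 1*53) = 128 - 34*(3 - 53) = 128 - 34*(-50) = 128 + 1700 = 1828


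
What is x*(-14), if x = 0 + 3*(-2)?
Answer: 84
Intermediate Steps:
x = -6 (x = 0 - 6 = -6)
x*(-14) = -6*(-14) = 84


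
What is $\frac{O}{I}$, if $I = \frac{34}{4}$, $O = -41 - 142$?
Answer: $- \frac{366}{17} \approx -21.529$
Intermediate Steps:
$O = -183$
$I = \frac{17}{2}$ ($I = 34 \cdot \frac{1}{4} = \frac{17}{2} \approx 8.5$)
$\frac{O}{I} = \frac{1}{\frac{17}{2}} \left(-183\right) = \frac{2}{17} \left(-183\right) = - \frac{366}{17}$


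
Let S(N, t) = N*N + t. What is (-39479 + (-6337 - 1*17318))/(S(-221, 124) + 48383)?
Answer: -31567/48674 ≈ -0.64854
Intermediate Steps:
S(N, t) = t + N² (S(N, t) = N² + t = t + N²)
(-39479 + (-6337 - 1*17318))/(S(-221, 124) + 48383) = (-39479 + (-6337 - 1*17318))/((124 + (-221)²) + 48383) = (-39479 + (-6337 - 17318))/((124 + 48841) + 48383) = (-39479 - 23655)/(48965 + 48383) = -63134/97348 = -63134*1/97348 = -31567/48674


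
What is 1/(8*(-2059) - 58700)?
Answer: -1/75172 ≈ -1.3303e-5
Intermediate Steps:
1/(8*(-2059) - 58700) = 1/(-16472 - 58700) = 1/(-75172) = -1/75172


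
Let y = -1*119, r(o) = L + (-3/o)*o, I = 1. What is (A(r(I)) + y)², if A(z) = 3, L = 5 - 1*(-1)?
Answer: 13456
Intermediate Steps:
L = 6 (L = 5 + 1 = 6)
r(o) = 3 (r(o) = 6 + (-3/o)*o = 6 - 3 = 3)
y = -119
(A(r(I)) + y)² = (3 - 119)² = (-116)² = 13456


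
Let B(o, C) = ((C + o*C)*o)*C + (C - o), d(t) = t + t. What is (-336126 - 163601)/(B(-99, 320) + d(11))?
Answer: -499727/993485241 ≈ -0.00050300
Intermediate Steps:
d(t) = 2*t
B(o, C) = C - o + C*o*(C + C*o) (B(o, C) = ((C + C*o)*o)*C + (C - o) = (o*(C + C*o))*C + (C - o) = C*o*(C + C*o) + (C - o) = C - o + C*o*(C + C*o))
(-336126 - 163601)/(B(-99, 320) + d(11)) = (-336126 - 163601)/((320 - 1*(-99) - 99*320² + 320²*(-99)²) + 2*11) = -499727/((320 + 99 - 99*102400 + 102400*9801) + 22) = -499727/((320 + 99 - 10137600 + 1003622400) + 22) = -499727/(993485219 + 22) = -499727/993485241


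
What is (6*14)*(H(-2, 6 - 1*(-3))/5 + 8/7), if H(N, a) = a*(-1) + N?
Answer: -444/5 ≈ -88.800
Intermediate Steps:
H(N, a) = N - a (H(N, a) = -a + N = N - a)
(6*14)*(H(-2, 6 - 1*(-3))/5 + 8/7) = (6*14)*((-2 - (6 - 1*(-3)))/5 + 8/7) = 84*((-2 - (6 + 3))*(⅕) + 8*(⅐)) = 84*((-2 - 1*9)*(⅕) + 8/7) = 84*((-2 - 9)*(⅕) + 8/7) = 84*(-11*⅕ + 8/7) = 84*(-11/5 + 8/7) = 84*(-37/35) = -444/5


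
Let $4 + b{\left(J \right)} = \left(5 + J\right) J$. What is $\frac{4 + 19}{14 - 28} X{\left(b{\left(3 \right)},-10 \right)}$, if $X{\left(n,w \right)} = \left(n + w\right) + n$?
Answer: $- \frac{345}{7} \approx -49.286$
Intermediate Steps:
$b{\left(J \right)} = -4 + J \left(5 + J\right)$ ($b{\left(J \right)} = -4 + \left(5 + J\right) J = -4 + J \left(5 + J\right)$)
$X{\left(n,w \right)} = w + 2 n$
$\frac{4 + 19}{14 - 28} X{\left(b{\left(3 \right)},-10 \right)} = \frac{4 + 19}{14 - 28} \left(-10 + 2 \left(-4 + 3^{2} + 5 \cdot 3\right)\right) = \frac{23}{-14} \left(-10 + 2 \left(-4 + 9 + 15\right)\right) = 23 \left(- \frac{1}{14}\right) \left(-10 + 2 \cdot 20\right) = - \frac{23 \left(-10 + 40\right)}{14} = \left(- \frac{23}{14}\right) 30 = - \frac{345}{7}$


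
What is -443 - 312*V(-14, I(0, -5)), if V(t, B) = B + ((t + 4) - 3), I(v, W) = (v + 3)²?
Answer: 805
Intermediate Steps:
I(v, W) = (3 + v)²
V(t, B) = 1 + B + t (V(t, B) = B + ((4 + t) - 3) = B + (1 + t) = 1 + B + t)
-443 - 312*V(-14, I(0, -5)) = -443 - 312*(1 + (3 + 0)² - 14) = -443 - 312*(1 + 3² - 14) = -443 - 312*(1 + 9 - 14) = -443 - 312*(-4) = -443 + 1248 = 805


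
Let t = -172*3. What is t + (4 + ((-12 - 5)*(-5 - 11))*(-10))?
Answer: -3232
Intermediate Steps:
t = -516
t + (4 + ((-12 - 5)*(-5 - 11))*(-10)) = -516 + (4 + ((-12 - 5)*(-5 - 11))*(-10)) = -516 + (4 - 17*(-16)*(-10)) = -516 + (4 + 272*(-10)) = -516 + (4 - 2720) = -516 - 2716 = -3232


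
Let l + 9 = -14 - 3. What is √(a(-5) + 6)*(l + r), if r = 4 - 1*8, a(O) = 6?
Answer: -60*√3 ≈ -103.92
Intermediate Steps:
l = -26 (l = -9 + (-14 - 3) = -9 - 17 = -26)
r = -4 (r = 4 - 8 = -4)
√(a(-5) + 6)*(l + r) = √(6 + 6)*(-26 - 4) = √12*(-30) = (2*√3)*(-30) = -60*√3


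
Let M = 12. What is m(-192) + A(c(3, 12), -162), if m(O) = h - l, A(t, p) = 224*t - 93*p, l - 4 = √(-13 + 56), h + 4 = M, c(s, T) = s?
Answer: 15742 - √43 ≈ 15735.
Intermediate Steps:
h = 8 (h = -4 + 12 = 8)
l = 4 + √43 (l = 4 + √(-13 + 56) = 4 + √43 ≈ 10.557)
A(t, p) = -93*p + 224*t
m(O) = 4 - √43 (m(O) = 8 - (4 + √43) = 8 + (-4 - √43) = 4 - √43)
m(-192) + A(c(3, 12), -162) = (4 - √43) + (-93*(-162) + 224*3) = (4 - √43) + (15066 + 672) = (4 - √43) + 15738 = 15742 - √43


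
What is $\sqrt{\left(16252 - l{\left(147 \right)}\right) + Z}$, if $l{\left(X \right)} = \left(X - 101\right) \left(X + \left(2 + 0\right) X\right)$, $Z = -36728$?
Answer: $i \sqrt{40762} \approx 201.9 i$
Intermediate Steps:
$l{\left(X \right)} = 3 X \left(-101 + X\right)$ ($l{\left(X \right)} = \left(-101 + X\right) \left(X + 2 X\right) = \left(-101 + X\right) 3 X = 3 X \left(-101 + X\right)$)
$\sqrt{\left(16252 - l{\left(147 \right)}\right) + Z} = \sqrt{\left(16252 - 3 \cdot 147 \left(-101 + 147\right)\right) - 36728} = \sqrt{\left(16252 - 3 \cdot 147 \cdot 46\right) - 36728} = \sqrt{\left(16252 - 20286\right) - 36728} = \sqrt{-4034 - 36728} = \sqrt{-40762} = i \sqrt{40762}$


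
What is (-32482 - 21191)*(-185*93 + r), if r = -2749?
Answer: 1070991042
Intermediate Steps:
(-32482 - 21191)*(-185*93 + r) = (-32482 - 21191)*(-185*93 - 2749) = -53673*(-17205 - 2749) = -53673*(-19954) = 1070991042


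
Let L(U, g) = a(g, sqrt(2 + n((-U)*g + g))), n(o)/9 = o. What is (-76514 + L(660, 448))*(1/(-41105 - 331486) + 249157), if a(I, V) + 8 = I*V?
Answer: -7103817008056292/372591 + 41589477792128*I*sqrt(2657086)/372591 ≈ -1.9066e+10 + 1.8195e+11*I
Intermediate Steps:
n(o) = 9*o
a(I, V) = -8 + I*V
L(U, g) = -8 + g*sqrt(2 + 9*g - 9*U*g) (L(U, g) = -8 + g*sqrt(2 + 9*((-U)*g + g)) = -8 + g*sqrt(2 + 9*(-U*g + g)) = -8 + g*sqrt(2 + 9*(g - U*g)) = -8 + g*sqrt(2 + (9*g - 9*U*g)) = -8 + g*sqrt(2 + 9*g - 9*U*g))
(-76514 + L(660, 448))*(1/(-41105 - 331486) + 249157) = (-76514 + (-8 + 448*sqrt(2 - 9*448*(-1 + 660))))*(1/(-41105 - 331486) + 249157) = (-76514 + (-8 + 448*sqrt(2 - 9*448*659)))*(1/(-372591) + 249157) = (-76514 + (-8 + 448*sqrt(2 - 2657088)))*(-1/372591 + 249157) = (-76514 + (-8 + 448*sqrt(-2657086)))*(92833655786/372591) = (-76514 + (-8 + 448*(I*sqrt(2657086))))*(92833655786/372591) = (-76514 + (-8 + 448*I*sqrt(2657086)))*(92833655786/372591) = (-76522 + 448*I*sqrt(2657086))*(92833655786/372591) = -7103817008056292/372591 + 41589477792128*I*sqrt(2657086)/372591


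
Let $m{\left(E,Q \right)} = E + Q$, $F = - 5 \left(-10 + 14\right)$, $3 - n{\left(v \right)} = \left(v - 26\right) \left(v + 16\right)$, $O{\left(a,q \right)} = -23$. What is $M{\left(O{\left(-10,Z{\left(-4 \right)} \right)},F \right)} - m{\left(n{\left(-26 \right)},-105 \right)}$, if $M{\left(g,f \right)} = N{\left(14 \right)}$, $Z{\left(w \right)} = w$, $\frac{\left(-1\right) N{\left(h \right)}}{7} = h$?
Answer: $524$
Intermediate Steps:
$N{\left(h \right)} = - 7 h$
$n{\left(v \right)} = 3 - \left(-26 + v\right) \left(16 + v\right)$ ($n{\left(v \right)} = 3 - \left(v - 26\right) \left(v + 16\right) = 3 - \left(-26 + v\right) \left(16 + v\right)$)
$F = -20$ ($F = \left(-5\right) 4 = -20$)
$M{\left(g,f \right)} = -98$ ($M{\left(g,f \right)} = \left(-7\right) 14 = -98$)
$M{\left(O{\left(-10,Z{\left(-4 \right)} \right)},F \right)} - m{\left(n{\left(-26 \right)},-105 \right)} = -98 - \left(\left(419 - \left(-26\right)^{2} + 10 \left(-26\right)\right) - 105\right) = -98 - \left(\left(419 - 676 - 260\right) - 105\right) = -98 - \left(-517 - 105\right) = -98 - -622 = -98 + 622 = 524$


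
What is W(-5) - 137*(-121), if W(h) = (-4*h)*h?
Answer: 16477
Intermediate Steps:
W(h) = -4*h²
W(-5) - 137*(-121) = -4*(-5)² - 137*(-121) = -4*25 + 16577 = -100 + 16577 = 16477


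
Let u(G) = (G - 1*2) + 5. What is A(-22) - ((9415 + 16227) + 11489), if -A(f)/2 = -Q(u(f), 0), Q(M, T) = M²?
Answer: -36409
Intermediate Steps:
u(G) = 3 + G (u(G) = (G - 2) + 5 = (-2 + G) + 5 = 3 + G)
A(f) = 2*(3 + f)² (A(f) = -(-2)*(3 + f)² = 2*(3 + f)²)
A(-22) - ((9415 + 16227) + 11489) = 2*(3 - 22)² - ((9415 + 16227) + 11489) = 2*(-19)² - (25642 + 11489) = 2*361 - 1*37131 = 722 - 37131 = -36409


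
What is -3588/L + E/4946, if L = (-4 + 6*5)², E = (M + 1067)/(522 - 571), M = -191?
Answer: -8366907/1575301 ≈ -5.3113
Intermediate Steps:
E = -876/49 (E = (-191 + 1067)/(522 - 571) = 876/(-49) = 876*(-1/49) = -876/49 ≈ -17.878)
L = 676 (L = (-4 + 30)² = 26² = 676)
-3588/L + E/4946 = -3588/676 - 876/49/4946 = -3588*1/676 - 876/49*1/4946 = -69/13 - 438/121177 = -8366907/1575301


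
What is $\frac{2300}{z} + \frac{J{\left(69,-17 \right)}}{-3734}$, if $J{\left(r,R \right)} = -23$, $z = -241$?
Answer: $- \frac{8582657}{899894} \approx -9.5374$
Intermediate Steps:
$\frac{2300}{z} + \frac{J{\left(69,-17 \right)}}{-3734} = \frac{2300}{-241} - \frac{23}{-3734} = 2300 \left(- \frac{1}{241}\right) - - \frac{23}{3734} = - \frac{2300}{241} + \frac{23}{3734} = - \frac{8582657}{899894}$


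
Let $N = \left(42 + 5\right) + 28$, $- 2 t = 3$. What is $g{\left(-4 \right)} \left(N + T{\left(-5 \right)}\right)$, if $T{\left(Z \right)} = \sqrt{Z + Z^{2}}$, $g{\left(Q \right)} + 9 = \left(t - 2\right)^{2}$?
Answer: $\frac{975}{4} + \frac{13 \sqrt{5}}{2} \approx 258.28$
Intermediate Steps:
$t = - \frac{3}{2}$ ($t = \left(- \frac{1}{2}\right) 3 = - \frac{3}{2} \approx -1.5$)
$N = 75$ ($N = 47 + 28 = 75$)
$g{\left(Q \right)} = \frac{13}{4}$ ($g{\left(Q \right)} = -9 + \left(- \frac{3}{2} - 2\right)^{2} = -9 + \left(- \frac{7}{2}\right)^{2} = -9 + \frac{49}{4} = \frac{13}{4}$)
$g{\left(-4 \right)} \left(N + T{\left(-5 \right)}\right) = \frac{13 \left(75 + \sqrt{- 5 \left(1 - 5\right)}\right)}{4} = \frac{13 \left(75 + \sqrt{\left(-5\right) \left(-4\right)}\right)}{4} = \frac{13 \left(75 + \sqrt{20}\right)}{4} = \frac{13 \left(75 + 2 \sqrt{5}\right)}{4} = \frac{975}{4} + \frac{13 \sqrt{5}}{2}$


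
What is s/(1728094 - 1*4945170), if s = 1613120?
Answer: -403280/804269 ≈ -0.50142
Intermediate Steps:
s/(1728094 - 1*4945170) = 1613120/(1728094 - 1*4945170) = 1613120/(1728094 - 4945170) = 1613120/(-3217076) = 1613120*(-1/3217076) = -403280/804269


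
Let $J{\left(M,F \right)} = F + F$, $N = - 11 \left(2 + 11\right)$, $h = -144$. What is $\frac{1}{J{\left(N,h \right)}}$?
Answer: $- \frac{1}{288} \approx -0.0034722$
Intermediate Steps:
$N = -143$ ($N = \left(-11\right) 13 = -143$)
$J{\left(M,F \right)} = 2 F$
$\frac{1}{J{\left(N,h \right)}} = \frac{1}{2 \left(-144\right)} = \frac{1}{-288} = - \frac{1}{288}$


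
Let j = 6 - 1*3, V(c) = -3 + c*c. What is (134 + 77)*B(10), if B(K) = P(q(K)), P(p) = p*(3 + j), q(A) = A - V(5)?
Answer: -15192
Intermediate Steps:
V(c) = -3 + c**2
q(A) = -22 + A (q(A) = A - (-3 + 5**2) = A - (-3 + 25) = A - 1*22 = A - 22 = -22 + A)
j = 3 (j = 6 - 3 = 3)
P(p) = 6*p (P(p) = p*(3 + 3) = p*6 = 6*p)
B(K) = -132 + 6*K (B(K) = 6*(-22 + K) = -132 + 6*K)
(134 + 77)*B(10) = (134 + 77)*(-132 + 6*10) = 211*(-132 + 60) = 211*(-72) = -15192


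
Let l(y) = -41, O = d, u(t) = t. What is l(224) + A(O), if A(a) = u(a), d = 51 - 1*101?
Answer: -91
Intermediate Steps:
d = -50 (d = 51 - 101 = -50)
O = -50
A(a) = a
l(224) + A(O) = -41 - 50 = -91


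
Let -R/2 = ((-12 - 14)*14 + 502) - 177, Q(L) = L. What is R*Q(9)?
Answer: 702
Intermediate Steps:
R = 78 (R = -2*(((-12 - 14)*14 + 502) - 177) = -2*((-26*14 + 502) - 177) = -2*((-364 + 502) - 177) = -2*(138 - 177) = -2*(-39) = 78)
R*Q(9) = 78*9 = 702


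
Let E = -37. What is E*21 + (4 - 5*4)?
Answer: -793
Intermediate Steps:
E*21 + (4 - 5*4) = -37*21 + (4 - 5*4) = -777 + (4 - 20) = -777 - 16 = -793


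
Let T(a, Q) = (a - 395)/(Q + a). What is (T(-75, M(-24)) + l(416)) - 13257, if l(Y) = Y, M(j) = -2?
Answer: -988287/77 ≈ -12835.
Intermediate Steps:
T(a, Q) = (-395 + a)/(Q + a)
(T(-75, M(-24)) + l(416)) - 13257 = ((-395 - 75)/(-2 - 75) + 416) - 13257 = (-470/(-77) + 416) - 13257 = (-1/77*(-470) + 416) - 13257 = (470/77 + 416) - 13257 = 32502/77 - 13257 = -988287/77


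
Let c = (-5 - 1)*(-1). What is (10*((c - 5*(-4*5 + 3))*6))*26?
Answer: 141960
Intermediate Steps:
c = 6 (c = -6*(-1) = 6)
(10*((c - 5*(-4*5 + 3))*6))*26 = (10*((6 - 5*(-4*5 + 3))*6))*26 = (10*((6 - 5*(-20 + 3))*6))*26 = (10*((6 - 5*(-17))*6))*26 = (10*((6 + 85)*6))*26 = (10*(91*6))*26 = (10*546)*26 = 5460*26 = 141960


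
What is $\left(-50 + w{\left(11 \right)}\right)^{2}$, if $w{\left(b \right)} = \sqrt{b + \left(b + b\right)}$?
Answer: $\left(50 - \sqrt{33}\right)^{2} \approx 1958.5$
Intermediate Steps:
$w{\left(b \right)} = \sqrt{3} \sqrt{b}$ ($w{\left(b \right)} = \sqrt{b + 2 b} = \sqrt{3 b} = \sqrt{3} \sqrt{b}$)
$\left(-50 + w{\left(11 \right)}\right)^{2} = \left(-50 + \sqrt{3} \sqrt{11}\right)^{2} = \left(-50 + \sqrt{33}\right)^{2}$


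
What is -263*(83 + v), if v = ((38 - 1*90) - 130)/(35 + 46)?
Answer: -1720283/81 ≈ -21238.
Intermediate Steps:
v = -182/81 (v = ((38 - 90) - 130)/81 = (-52 - 130)*(1/81) = -182*1/81 = -182/81 ≈ -2.2469)
-263*(83 + v) = -263*(83 - 182/81) = -263*6541/81 = -1720283/81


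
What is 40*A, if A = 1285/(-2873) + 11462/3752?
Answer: 140545030/1347437 ≈ 104.31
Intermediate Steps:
A = 14054503/5389748 (A = 1285*(-1/2873) + 11462*(1/3752) = -1285/2873 + 5731/1876 = 14054503/5389748 ≈ 2.6076)
40*A = 40*(14054503/5389748) = 140545030/1347437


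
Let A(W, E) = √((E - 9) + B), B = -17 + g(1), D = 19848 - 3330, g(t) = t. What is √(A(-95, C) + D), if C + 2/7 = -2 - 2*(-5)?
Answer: √(809382 + 77*I*√7)/7 ≈ 128.52 + 0.016175*I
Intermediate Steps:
D = 16518
B = -16 (B = -17 + 1 = -16)
C = 54/7 (C = -2/7 + (-2 - 2*(-5)) = -2/7 + (-2 + 10) = -2/7 + 8 = 54/7 ≈ 7.7143)
A(W, E) = √(-25 + E) (A(W, E) = √((E - 9) - 16) = √((-9 + E) - 16) = √(-25 + E))
√(A(-95, C) + D) = √(√(-25 + 54/7) + 16518) = √(√(-121/7) + 16518) = √(11*I*√7/7 + 16518) = √(16518 + 11*I*√7/7)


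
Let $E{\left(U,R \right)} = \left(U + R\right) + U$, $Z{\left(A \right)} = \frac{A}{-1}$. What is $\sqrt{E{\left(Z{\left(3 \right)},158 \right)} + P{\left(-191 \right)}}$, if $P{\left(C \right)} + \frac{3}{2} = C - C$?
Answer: $\frac{\sqrt{602}}{2} \approx 12.268$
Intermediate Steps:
$P{\left(C \right)} = - \frac{3}{2}$ ($P{\left(C \right)} = - \frac{3}{2} + \left(C - C\right) = - \frac{3}{2} + 0 = - \frac{3}{2}$)
$Z{\left(A \right)} = - A$ ($Z{\left(A \right)} = A \left(-1\right) = - A$)
$E{\left(U,R \right)} = R + 2 U$ ($E{\left(U,R \right)} = \left(R + U\right) + U = R + 2 U$)
$\sqrt{E{\left(Z{\left(3 \right)},158 \right)} + P{\left(-191 \right)}} = \sqrt{\left(158 + 2 \left(\left(-1\right) 3\right)\right) - \frac{3}{2}} = \sqrt{\left(158 + 2 \left(-3\right)\right) - \frac{3}{2}} = \sqrt{\left(158 - 6\right) - \frac{3}{2}} = \sqrt{152 - \frac{3}{2}} = \sqrt{\frac{301}{2}} = \frac{\sqrt{602}}{2}$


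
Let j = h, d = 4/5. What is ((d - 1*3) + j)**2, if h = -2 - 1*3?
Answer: 1296/25 ≈ 51.840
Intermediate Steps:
d = 4/5 (d = 4*(1/5) = 4/5 ≈ 0.80000)
h = -5 (h = -2 - 3 = -5)
j = -5
((d - 1*3) + j)**2 = ((4/5 - 1*3) - 5)**2 = ((4/5 - 3) - 5)**2 = (-11/5 - 5)**2 = (-36/5)**2 = 1296/25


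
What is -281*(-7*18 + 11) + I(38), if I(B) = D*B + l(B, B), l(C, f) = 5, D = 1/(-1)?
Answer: 32282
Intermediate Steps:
D = -1
I(B) = 5 - B (I(B) = -B + 5 = 5 - B)
-281*(-7*18 + 11) + I(38) = -281*(-7*18 + 11) + (5 - 1*38) = -281*(-126 + 11) + (5 - 38) = -281*(-115) - 33 = 32315 - 33 = 32282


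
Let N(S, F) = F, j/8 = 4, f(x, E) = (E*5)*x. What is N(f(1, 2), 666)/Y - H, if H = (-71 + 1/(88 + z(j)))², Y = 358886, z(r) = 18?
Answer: -10161068285287/2016221548 ≈ -5039.7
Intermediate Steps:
f(x, E) = 5*E*x (f(x, E) = (5*E)*x = 5*E*x)
j = 32 (j = 8*4 = 32)
H = 56625625/11236 (H = (-71 + 1/(88 + 18))² = (-71 + 1/106)² = (-7525/106)² = 56625625/11236 ≈ 5039.7)
N(f(1, 2), 666)/Y - H = 666/358886 - 1*56625625/11236 = 666*(1/358886) - 56625625/11236 = 333/179443 - 56625625/11236 = -10161068285287/2016221548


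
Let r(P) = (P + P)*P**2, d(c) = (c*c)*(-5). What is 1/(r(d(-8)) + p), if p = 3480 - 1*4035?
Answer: -1/65536555 ≈ -1.5259e-8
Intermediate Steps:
p = -555 (p = 3480 - 4035 = -555)
d(c) = -5*c**2 (d(c) = c**2*(-5) = -5*c**2)
r(P) = 2*P**3 (r(P) = (2*P)*P**2 = 2*P**3)
1/(r(d(-8)) + p) = 1/(2*(-5*(-8)**2)**3 - 555) = 1/(2*(-5*64)**3 - 555) = 1/(2*(-320)**3 - 555) = 1/(2*(-32768000) - 555) = 1/(-65536000 - 555) = 1/(-65536555) = -1/65536555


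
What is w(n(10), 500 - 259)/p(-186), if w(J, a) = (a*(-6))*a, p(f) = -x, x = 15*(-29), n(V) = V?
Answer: -116162/145 ≈ -801.12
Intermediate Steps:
x = -435
p(f) = 435 (p(f) = -1*(-435) = 435)
w(J, a) = -6*a² (w(J, a) = (-6*a)*a = -6*a²)
w(n(10), 500 - 259)/p(-186) = -6*(500 - 259)²/435 = -6*241²*(1/435) = -6*58081*(1/435) = -348486*1/435 = -116162/145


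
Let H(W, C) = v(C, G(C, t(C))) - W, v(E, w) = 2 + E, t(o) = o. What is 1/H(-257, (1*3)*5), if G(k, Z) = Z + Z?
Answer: 1/274 ≈ 0.0036496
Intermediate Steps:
G(k, Z) = 2*Z
H(W, C) = 2 + C - W (H(W, C) = (2 + C) - W = 2 + C - W)
1/H(-257, (1*3)*5) = 1/(2 + (1*3)*5 - 1*(-257)) = 1/(2 + 3*5 + 257) = 1/(2 + 15 + 257) = 1/274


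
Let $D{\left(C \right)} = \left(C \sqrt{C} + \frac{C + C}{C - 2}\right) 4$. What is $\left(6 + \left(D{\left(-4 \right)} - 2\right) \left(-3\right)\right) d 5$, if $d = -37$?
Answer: $740 - 17760 i \approx 740.0 - 17760.0 i$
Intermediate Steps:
$D{\left(C \right)} = 4 C^{\frac{3}{2}} + \frac{8 C}{-2 + C}$ ($D{\left(C \right)} = \left(C^{\frac{3}{2}} + \frac{2 C}{-2 + C}\right) 4 = 4 C^{\frac{3}{2}} + \frac{8 C}{-2 + C}$)
$\left(6 + \left(D{\left(-4 \right)} - 2\right) \left(-3\right)\right) d 5 = \left(6 + \left(\frac{4 \left(\left(-4\right)^{\frac{5}{2}} - 2 \left(-4\right)^{\frac{3}{2}} + 2 \left(-4\right)\right)}{-2 - 4} - 2\right) \left(-3\right)\right) \left(-37\right) 5 = \left(6 + \left(\frac{4 \left(32 i - 2 \left(- 8 i\right) - 8\right)}{-6} - 2\right) \left(-3\right)\right) \left(-37\right) 5 = \left(6 + \left(4 \left(- \frac{1}{6}\right) \left(32 i + 16 i - 8\right) - 2\right) \left(-3\right)\right) \left(-37\right) 5 = \left(6 + \left(4 \left(- \frac{1}{6}\right) \left(-8 + 48 i\right) - 2\right) \left(-3\right)\right) \left(-37\right) 5 = \left(6 + \left(\left(\frac{16}{3} - 32 i\right) - 2\right) \left(-3\right)\right) \left(-37\right) 5 = \left(6 + \left(\frac{10}{3} - 32 i\right) \left(-3\right)\right) \left(-37\right) 5 = \left(6 - \left(10 - 96 i\right)\right) \left(-37\right) 5 = \left(-4 + 96 i\right) \left(-37\right) 5 = \left(148 - 3552 i\right) 5 = 740 - 17760 i$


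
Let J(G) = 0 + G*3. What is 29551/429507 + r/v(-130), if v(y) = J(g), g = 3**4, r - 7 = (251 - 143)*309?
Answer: 1593743894/11596689 ≈ 137.43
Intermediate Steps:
r = 33379 (r = 7 + (251 - 143)*309 = 7 + 108*309 = 7 + 33372 = 33379)
g = 81
J(G) = 3*G (J(G) = 0 + 3*G = 3*G)
v(y) = 243 (v(y) = 3*81 = 243)
29551/429507 + r/v(-130) = 29551/429507 + 33379/243 = 1593743894/11596689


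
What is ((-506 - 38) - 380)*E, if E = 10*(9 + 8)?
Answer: -157080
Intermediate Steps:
E = 170 (E = 10*17 = 170)
((-506 - 38) - 380)*E = ((-506 - 38) - 380)*170 = (-544 - 380)*170 = -924*170 = -157080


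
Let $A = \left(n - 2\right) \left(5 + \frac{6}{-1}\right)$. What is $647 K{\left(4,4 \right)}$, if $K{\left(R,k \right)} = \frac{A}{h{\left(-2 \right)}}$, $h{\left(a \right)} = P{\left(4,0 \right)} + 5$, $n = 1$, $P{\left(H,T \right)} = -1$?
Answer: $\frac{647}{4} \approx 161.75$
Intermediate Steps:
$h{\left(a \right)} = 4$ ($h{\left(a \right)} = -1 + 5 = 4$)
$A = 1$ ($A = \left(1 - 2\right) \left(5 + \frac{6}{-1}\right) = - (5 + 6 \left(-1\right)) = - (5 - 6) = \left(-1\right) \left(-1\right) = 1$)
$K{\left(R,k \right)} = \frac{1}{4}$ ($K{\left(R,k \right)} = 1 \cdot \frac{1}{4} = \frac{1}{4}$)
$647 K{\left(4,4 \right)} = 647 \cdot \frac{1}{4} = \frac{647}{4}$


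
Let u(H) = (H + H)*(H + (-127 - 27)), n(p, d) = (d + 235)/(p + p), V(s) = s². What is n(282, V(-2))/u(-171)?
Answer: 239/62688600 ≈ 3.8125e-6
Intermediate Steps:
n(p, d) = (235 + d)/(2*p) (n(p, d) = (235 + d)/((2*p)) = (235 + d)*(1/(2*p)) = (235 + d)/(2*p))
u(H) = 2*H*(-154 + H) (u(H) = (2*H)*(H - 154) = (2*H)*(-154 + H) = 2*H*(-154 + H))
n(282, V(-2))/u(-171) = ((½)*(235 + (-2)²)/282)/((2*(-171)*(-154 - 171))) = ((½)*(1/282)*(235 + 4))/((2*(-171)*(-325))) = ((½)*(1/282)*239)/111150 = (239/564)*(1/111150) = 239/62688600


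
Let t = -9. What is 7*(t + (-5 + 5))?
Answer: -63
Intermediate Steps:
7*(t + (-5 + 5)) = 7*(-9 + (-5 + 5)) = 7*(-9 + 0) = 7*(-9) = -63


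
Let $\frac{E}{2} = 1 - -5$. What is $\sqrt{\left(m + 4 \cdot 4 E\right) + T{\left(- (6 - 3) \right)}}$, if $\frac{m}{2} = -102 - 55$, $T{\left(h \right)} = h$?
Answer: $5 i \sqrt{5} \approx 11.18 i$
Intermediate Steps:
$E = 12$ ($E = 2 \left(1 - -5\right) = 2 \left(1 + 5\right) = 2 \cdot 6 = 12$)
$m = -314$ ($m = 2 \left(-102 - 55\right) = 2 \left(-157\right) = -314$)
$\sqrt{\left(m + 4 \cdot 4 E\right) + T{\left(- (6 - 3) \right)}} = \sqrt{\left(-314 + 4 \cdot 4 \cdot 12\right) - \left(6 - 3\right)} = \sqrt{\left(-314 + 16 \cdot 12\right) - 3} = \sqrt{\left(-314 + 192\right) - 3} = \sqrt{-122 - 3} = \sqrt{-125} = 5 i \sqrt{5}$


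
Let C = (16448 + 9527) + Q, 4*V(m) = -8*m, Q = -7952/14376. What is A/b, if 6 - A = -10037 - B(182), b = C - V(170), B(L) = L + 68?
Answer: 18496521/47287061 ≈ 0.39115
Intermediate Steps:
Q = -994/1797 (Q = -7952*1/14376 = -994/1797 ≈ -0.55314)
B(L) = 68 + L
V(m) = -2*m (V(m) = (-8*m)/4 = -2*m)
C = 46676081/1797 (C = (16448 + 9527) - 994/1797 = 25975 - 994/1797 = 46676081/1797 ≈ 25974.)
b = 47287061/1797 (b = 46676081/1797 - (-2)*170 = 46676081/1797 - 1*(-340) = 46676081/1797 + 340 = 47287061/1797 ≈ 26314.)
A = 10293 (A = 6 - (-10037 - (68 + 182)) = 6 - (-10037 - 1*250) = 6 - (-10037 - 250) = 6 - 1*(-10287) = 6 + 10287 = 10293)
A/b = 10293/(47287061/1797) = 10293*(1797/47287061) = 18496521/47287061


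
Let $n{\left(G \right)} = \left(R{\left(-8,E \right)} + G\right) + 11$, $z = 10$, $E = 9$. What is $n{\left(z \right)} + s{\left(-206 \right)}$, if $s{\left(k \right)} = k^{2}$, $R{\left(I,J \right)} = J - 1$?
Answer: $42465$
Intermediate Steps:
$R{\left(I,J \right)} = -1 + J$
$n{\left(G \right)} = 19 + G$ ($n{\left(G \right)} = \left(\left(-1 + 9\right) + G\right) + 11 = \left(8 + G\right) + 11 = 19 + G$)
$n{\left(z \right)} + s{\left(-206 \right)} = \left(19 + 10\right) + \left(-206\right)^{2} = 29 + 42436 = 42465$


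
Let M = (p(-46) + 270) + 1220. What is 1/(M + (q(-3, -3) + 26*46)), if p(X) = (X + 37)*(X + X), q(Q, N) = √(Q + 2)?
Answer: 3514/12348197 - I/12348197 ≈ 0.00028458 - 8.0983e-8*I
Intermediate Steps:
q(Q, N) = √(2 + Q)
p(X) = 2*X*(37 + X) (p(X) = (37 + X)*(2*X) = 2*X*(37 + X))
M = 2318 (M = (2*(-46)*(37 - 46) + 270) + 1220 = (2*(-46)*(-9) + 270) + 1220 = (828 + 270) + 1220 = 1098 + 1220 = 2318)
1/(M + (q(-3, -3) + 26*46)) = 1/(2318 + (√(2 - 3) + 26*46)) = 1/(2318 + (√(-1) + 1196)) = 1/(2318 + (I + 1196)) = 1/(2318 + (1196 + I)) = 1/(3514 + I) = (3514 - I)/12348197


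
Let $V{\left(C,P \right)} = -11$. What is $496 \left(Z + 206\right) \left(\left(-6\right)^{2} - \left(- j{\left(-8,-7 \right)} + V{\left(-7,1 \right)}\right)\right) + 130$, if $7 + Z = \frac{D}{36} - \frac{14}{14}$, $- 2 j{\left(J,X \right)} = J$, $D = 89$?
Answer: $\frac{15213826}{3} \approx 5.0713 \cdot 10^{6}$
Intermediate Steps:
$j{\left(J,X \right)} = - \frac{J}{2}$
$Z = - \frac{199}{36}$ ($Z = -7 + \left(\frac{89}{36} - \frac{14}{14}\right) = -7 + \left(89 \cdot \frac{1}{36} - 1\right) = -7 + \left(\frac{89}{36} - 1\right) = -7 + \frac{53}{36} = - \frac{199}{36} \approx -5.5278$)
$496 \left(Z + 206\right) \left(\left(-6\right)^{2} - \left(- j{\left(-8,-7 \right)} + V{\left(-7,1 \right)}\right)\right) + 130 = 496 \left(- \frac{199}{36} + 206\right) \left(\left(-6\right)^{2} - -15\right) + 130 = 496 \frac{7217 \left(36 + \left(4 + 11\right)\right)}{36} + 130 = 496 \frac{7217 \left(36 + 15\right)}{36} + 130 = 496 \cdot \frac{7217}{36} \cdot 51 + 130 = 496 \cdot \frac{122689}{12} + 130 = \frac{15213436}{3} + 130 = \frac{15213826}{3}$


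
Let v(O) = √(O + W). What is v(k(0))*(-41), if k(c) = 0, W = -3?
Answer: -41*I*√3 ≈ -71.014*I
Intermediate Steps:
v(O) = √(-3 + O) (v(O) = √(O - 3) = √(-3 + O))
v(k(0))*(-41) = √(-3 + 0)*(-41) = √(-3)*(-41) = (I*√3)*(-41) = -41*I*√3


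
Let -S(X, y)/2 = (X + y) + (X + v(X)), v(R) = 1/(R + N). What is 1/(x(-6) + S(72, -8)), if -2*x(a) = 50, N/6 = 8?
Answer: -60/17821 ≈ -0.0033668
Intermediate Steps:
N = 48 (N = 6*8 = 48)
x(a) = -25 (x(a) = -1/2*50 = -25)
v(R) = 1/(48 + R) (v(R) = 1/(R + 48) = 1/(48 + R))
S(X, y) = -4*X - 2*y - 2/(48 + X) (S(X, y) = -2*((X + y) + (X + 1/(48 + X))) = -2*(y + 1/(48 + X) + 2*X) = -4*X - 2*y - 2/(48 + X))
1/(x(-6) + S(72, -8)) = 1/(-25 + 2*(-1 + (48 + 72)*(-1*(-8) - 2*72))/(48 + 72)) = 1/(-25 + 2*(-1 + 120*(8 - 144))/120) = 1/(-25 + 2*(1/120)*(-1 + 120*(-136))) = 1/(-25 + 2*(1/120)*(-1 - 16320)) = 1/(-25 + 2*(1/120)*(-16321)) = 1/(-25 - 16321/60) = 1/(-17821/60) = -60/17821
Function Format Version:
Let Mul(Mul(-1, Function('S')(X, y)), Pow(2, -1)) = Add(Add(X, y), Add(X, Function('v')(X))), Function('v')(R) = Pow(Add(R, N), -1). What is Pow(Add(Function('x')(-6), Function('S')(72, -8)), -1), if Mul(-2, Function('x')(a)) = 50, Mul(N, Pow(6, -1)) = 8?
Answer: Rational(-60, 17821) ≈ -0.0033668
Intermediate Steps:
N = 48 (N = Mul(6, 8) = 48)
Function('x')(a) = -25 (Function('x')(a) = Mul(Rational(-1, 2), 50) = -25)
Function('v')(R) = Pow(Add(48, R), -1) (Function('v')(R) = Pow(Add(R, 48), -1) = Pow(Add(48, R), -1))
Function('S')(X, y) = Add(Mul(-4, X), Mul(-2, y), Mul(-2, Pow(Add(48, X), -1))) (Function('S')(X, y) = Mul(-2, Add(Add(X, y), Add(X, Pow(Add(48, X), -1)))) = Mul(-2, Add(y, Pow(Add(48, X), -1), Mul(2, X))) = Add(Mul(-4, X), Mul(-2, y), Mul(-2, Pow(Add(48, X), -1))))
Pow(Add(Function('x')(-6), Function('S')(72, -8)), -1) = Pow(Add(-25, Mul(2, Pow(Add(48, 72), -1), Add(-1, Mul(Add(48, 72), Add(Mul(-1, -8), Mul(-2, 72)))))), -1) = Pow(Add(-25, Mul(2, Pow(120, -1), Add(-1, Mul(120, Add(8, -144))))), -1) = Pow(Add(-25, Mul(2, Rational(1, 120), Add(-1, Mul(120, -136)))), -1) = Pow(Add(-25, Mul(2, Rational(1, 120), Add(-1, -16320))), -1) = Pow(Add(-25, Mul(2, Rational(1, 120), -16321)), -1) = Pow(Add(-25, Rational(-16321, 60)), -1) = Pow(Rational(-17821, 60), -1) = Rational(-60, 17821)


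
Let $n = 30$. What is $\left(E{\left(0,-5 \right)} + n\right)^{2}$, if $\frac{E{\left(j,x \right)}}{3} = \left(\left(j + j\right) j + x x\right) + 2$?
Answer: $12321$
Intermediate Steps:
$E{\left(j,x \right)} = 6 + 3 x^{2} + 6 j^{2}$ ($E{\left(j,x \right)} = 3 \left(\left(\left(j + j\right) j + x x\right) + 2\right) = 3 \left(\left(2 j j + x^{2}\right) + 2\right) = 3 \left(\left(2 j^{2} + x^{2}\right) + 2\right) = 3 \left(\left(x^{2} + 2 j^{2}\right) + 2\right) = 3 \left(2 + x^{2} + 2 j^{2}\right) = 6 + 3 x^{2} + 6 j^{2}$)
$\left(E{\left(0,-5 \right)} + n\right)^{2} = \left(\left(6 + 3 \left(-5\right)^{2} + 6 \cdot 0^{2}\right) + 30\right)^{2} = \left(\left(6 + 3 \cdot 25 + 6 \cdot 0\right) + 30\right)^{2} = \left(\left(6 + 75 + 0\right) + 30\right)^{2} = \left(81 + 30\right)^{2} = 111^{2} = 12321$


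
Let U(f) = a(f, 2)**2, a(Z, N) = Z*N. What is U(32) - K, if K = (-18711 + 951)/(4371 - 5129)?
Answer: 1543504/379 ≈ 4072.6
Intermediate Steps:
a(Z, N) = N*Z
U(f) = 4*f**2 (U(f) = (2*f)**2 = 4*f**2)
K = 8880/379 (K = -17760/(-758) = -17760*(-1/758) = 8880/379 ≈ 23.430)
U(32) - K = 4*32**2 - 1*8880/379 = 4*1024 - 8880/379 = 4096 - 8880/379 = 1543504/379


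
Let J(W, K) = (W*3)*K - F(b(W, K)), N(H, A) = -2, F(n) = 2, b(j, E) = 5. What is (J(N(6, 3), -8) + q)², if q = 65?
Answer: 12321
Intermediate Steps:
J(W, K) = -2 + 3*K*W (J(W, K) = (W*3)*K - 1*2 = (3*W)*K - 2 = 3*K*W - 2 = -2 + 3*K*W)
(J(N(6, 3), -8) + q)² = ((-2 + 3*(-8)*(-2)) + 65)² = ((-2 + 48) + 65)² = (46 + 65)² = 111² = 12321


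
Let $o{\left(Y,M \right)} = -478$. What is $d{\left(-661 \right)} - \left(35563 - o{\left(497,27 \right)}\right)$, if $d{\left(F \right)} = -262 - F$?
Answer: $-35642$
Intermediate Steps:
$d{\left(-661 \right)} - \left(35563 - o{\left(497,27 \right)}\right) = \left(-262 - -661\right) - \left(35563 - -478\right) = \left(-262 + 661\right) - \left(35563 + 478\right) = 399 - 36041 = -35642$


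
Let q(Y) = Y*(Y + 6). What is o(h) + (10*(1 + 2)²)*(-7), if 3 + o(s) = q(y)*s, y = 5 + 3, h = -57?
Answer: -7017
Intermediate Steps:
y = 8
q(Y) = Y*(6 + Y)
o(s) = -3 + 112*s (o(s) = -3 + (8*(6 + 8))*s = -3 + (8*14)*s = -3 + 112*s)
o(h) + (10*(1 + 2)²)*(-7) = (-3 + 112*(-57)) + (10*(1 + 2)²)*(-7) = (-3 - 6384) + (10*3²)*(-7) = -6387 + (10*9)*(-7) = -6387 + 90*(-7) = -6387 - 630 = -7017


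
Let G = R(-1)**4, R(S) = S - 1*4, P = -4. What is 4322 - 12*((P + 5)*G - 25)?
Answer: -2878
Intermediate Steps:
R(S) = -4 + S (R(S) = S - 4 = -4 + S)
G = 625 (G = (-4 - 1)**4 = (-5)**4 = 625)
4322 - 12*((P + 5)*G - 25) = 4322 - 12*((-4 + 5)*625 - 25) = 4322 - 12*(1*625 - 25) = 4322 - 12*(625 - 25) = 4322 - 12*600 = 4322 - 7200 = -2878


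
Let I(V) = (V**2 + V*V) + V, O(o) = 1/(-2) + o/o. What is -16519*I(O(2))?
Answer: -16519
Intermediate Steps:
O(o) = 1/2 (O(o) = 1*(-1/2) + 1 = -1/2 + 1 = 1/2)
I(V) = V + 2*V**2 (I(V) = (V**2 + V**2) + V = 2*V**2 + V = V + 2*V**2)
-16519*I(O(2)) = -16519*(1 + 2*(1/2))/2 = -16519*(1 + 1)/2 = -16519*2/2 = -16519*1 = -16519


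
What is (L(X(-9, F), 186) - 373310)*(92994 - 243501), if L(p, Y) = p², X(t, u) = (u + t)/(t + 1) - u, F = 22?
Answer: 3590512902333/64 ≈ 5.6102e+10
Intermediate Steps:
X(t, u) = -u + (t + u)/(1 + t) (X(t, u) = (t + u)/(1 + t) - u = -u + (t + u)/(1 + t))
(L(X(-9, F), 186) - 373310)*(92994 - 243501) = ((-9*(1 - 1*22)/(1 - 9))² - 373310)*(92994 - 243501) = ((-9*(1 - 22)/(-8))² - 373310)*(-150507) = ((-9*(-⅛)*(-21))² - 373310)*(-150507) = ((-189/8)² - 373310)*(-150507) = (35721/64 - 373310)*(-150507) = -23856119/64*(-150507) = 3590512902333/64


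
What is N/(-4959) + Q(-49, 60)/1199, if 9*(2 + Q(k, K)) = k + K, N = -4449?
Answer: 5330494/5945841 ≈ 0.89651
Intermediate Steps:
Q(k, K) = -2 + K/9 + k/9 (Q(k, K) = -2 + (k + K)/9 = -2 + (K + k)/9 = -2 + (K/9 + k/9) = -2 + K/9 + k/9)
N/(-4959) + Q(-49, 60)/1199 = -4449/(-4959) + (-2 + (⅑)*60 + (⅑)*(-49))/1199 = -4449*(-1/4959) + (-2 + 20/3 - 49/9)*(1/1199) = 1483/1653 - 7/9*1/1199 = 1483/1653 - 7/10791 = 5330494/5945841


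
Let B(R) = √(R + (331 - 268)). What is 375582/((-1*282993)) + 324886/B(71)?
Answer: -125194/94331 + 162443*√134/67 ≈ 28065.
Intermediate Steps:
B(R) = √(63 + R) (B(R) = √(R + 63) = √(63 + R))
375582/((-1*282993)) + 324886/B(71) = 375582/((-1*282993)) + 324886/(√(63 + 71)) = 375582/(-282993) + 324886/(√134) = 375582*(-1/282993) + 324886*(√134/134) = -125194/94331 + 162443*√134/67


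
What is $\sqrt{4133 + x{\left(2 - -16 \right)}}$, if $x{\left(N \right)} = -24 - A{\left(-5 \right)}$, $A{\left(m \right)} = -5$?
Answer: $11 \sqrt{34} \approx 64.141$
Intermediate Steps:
$x{\left(N \right)} = -19$ ($x{\left(N \right)} = -24 - -5 = -24 + 5 = -19$)
$\sqrt{4133 + x{\left(2 - -16 \right)}} = \sqrt{4133 - 19} = \sqrt{4114} = 11 \sqrt{34}$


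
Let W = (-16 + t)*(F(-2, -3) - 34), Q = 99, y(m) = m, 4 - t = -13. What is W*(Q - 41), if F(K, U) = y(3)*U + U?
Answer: -2668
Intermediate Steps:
t = 17 (t = 4 - 1*(-13) = 4 + 13 = 17)
F(K, U) = 4*U (F(K, U) = 3*U + U = 4*U)
W = -46 (W = (-16 + 17)*(4*(-3) - 34) = 1*(-12 - 34) = 1*(-46) = -46)
W*(Q - 41) = -46*(99 - 41) = -46*58 = -2668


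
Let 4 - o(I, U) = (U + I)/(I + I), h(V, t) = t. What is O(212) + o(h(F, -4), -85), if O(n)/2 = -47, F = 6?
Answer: -809/8 ≈ -101.13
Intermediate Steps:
O(n) = -94 (O(n) = 2*(-47) = -94)
o(I, U) = 4 - (I + U)/(2*I) (o(I, U) = 4 - (U + I)/(I + I) = 4 - (I + U)/(2*I))
O(212) + o(h(F, -4), -85) = -94 + (½)*(-1*(-85) + 7*(-4))/(-4) = -94 + (½)*(-¼)*(85 - 28) = -94 + (½)*(-¼)*57 = -94 - 57/8 = -809/8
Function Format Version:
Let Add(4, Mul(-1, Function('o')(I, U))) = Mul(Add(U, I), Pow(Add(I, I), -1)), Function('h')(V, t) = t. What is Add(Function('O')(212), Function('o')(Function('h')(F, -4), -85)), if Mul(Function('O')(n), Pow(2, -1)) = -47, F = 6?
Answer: Rational(-809, 8) ≈ -101.13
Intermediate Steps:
Function('O')(n) = -94 (Function('O')(n) = Mul(2, -47) = -94)
Function('o')(I, U) = Add(4, Mul(Rational(-1, 2), Pow(I, -1), Add(I, U))) (Function('o')(I, U) = Add(4, Mul(-1, Mul(Add(U, I), Pow(Add(I, I), -1)))) = Add(4, Mul(-1, Mul(Add(I, U), Pow(Mul(2, I), -1)))) = Add(4, Mul(-1, Mul(Add(I, U), Mul(Rational(1, 2), Pow(I, -1))))) = Add(4, Mul(-1, Mul(Rational(1, 2), Pow(I, -1), Add(I, U)))) = Add(4, Mul(Rational(-1, 2), Pow(I, -1), Add(I, U))))
Add(Function('O')(212), Function('o')(Function('h')(F, -4), -85)) = Add(-94, Mul(Rational(1, 2), Pow(-4, -1), Add(Mul(-1, -85), Mul(7, -4)))) = Add(-94, Mul(Rational(1, 2), Rational(-1, 4), Add(85, -28))) = Add(-94, Mul(Rational(1, 2), Rational(-1, 4), 57)) = Add(-94, Rational(-57, 8)) = Rational(-809, 8)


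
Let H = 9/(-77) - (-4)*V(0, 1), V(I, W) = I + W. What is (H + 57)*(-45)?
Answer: -210960/77 ≈ -2739.7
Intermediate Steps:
H = 299/77 (H = 9/(-77) - (-4)*(0 + 1) = 9*(-1/77) - (-4) = -9/77 - 1*(-4) = -9/77 + 4 = 299/77 ≈ 3.8831)
(H + 57)*(-45) = (299/77 + 57)*(-45) = (4688/77)*(-45) = -210960/77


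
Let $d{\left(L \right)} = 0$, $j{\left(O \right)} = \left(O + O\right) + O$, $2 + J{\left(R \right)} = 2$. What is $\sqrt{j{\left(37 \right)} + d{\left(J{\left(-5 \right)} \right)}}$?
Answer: $\sqrt{111} \approx 10.536$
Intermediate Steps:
$J{\left(R \right)} = 0$ ($J{\left(R \right)} = -2 + 2 = 0$)
$j{\left(O \right)} = 3 O$ ($j{\left(O \right)} = 2 O + O = 3 O$)
$\sqrt{j{\left(37 \right)} + d{\left(J{\left(-5 \right)} \right)}} = \sqrt{3 \cdot 37 + 0} = \sqrt{111 + 0} = \sqrt{111}$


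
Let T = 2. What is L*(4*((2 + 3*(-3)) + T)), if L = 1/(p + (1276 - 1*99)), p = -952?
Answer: -4/45 ≈ -0.088889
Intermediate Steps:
L = 1/225 (L = 1/(-952 + (1276 - 1*99)) = 1/(-952 + (1276 - 99)) = 1/(-952 + 1177) = 1/225 ≈ 0.0044444)
L*(4*((2 + 3*(-3)) + T)) = (4*((2 + 3*(-3)) + 2))/225 = (4*((2 - 9) + 2))/225 = (4*(-7 + 2))/225 = (4*(-5))/225 = (1/225)*(-20) = -4/45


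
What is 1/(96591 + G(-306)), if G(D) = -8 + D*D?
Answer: 1/190219 ≈ 5.2571e-6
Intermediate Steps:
G(D) = -8 + D**2
1/(96591 + G(-306)) = 1/(96591 + (-8 + (-306)**2)) = 1/(96591 + (-8 + 93636)) = 1/(96591 + 93628) = 1/190219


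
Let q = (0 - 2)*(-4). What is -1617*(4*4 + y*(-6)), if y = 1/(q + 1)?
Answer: -24794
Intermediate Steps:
q = 8 (q = -2*(-4) = 8)
y = ⅑ (y = 1/(8 + 1) = 1/9 = ⅑ ≈ 0.11111)
-1617*(4*4 + y*(-6)) = -1617*(4*4 + (⅑)*(-6)) = -1617*(16 - ⅔) = -1617*46/3 = -24794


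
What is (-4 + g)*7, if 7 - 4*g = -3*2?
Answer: -21/4 ≈ -5.2500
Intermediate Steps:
g = 13/4 (g = 7/4 - (-3)*2/4 = 7/4 - ¼*(-6) = 7/4 + 3/2 = 13/4 ≈ 3.2500)
(-4 + g)*7 = (-4 + 13/4)*7 = -¾*7 = -21/4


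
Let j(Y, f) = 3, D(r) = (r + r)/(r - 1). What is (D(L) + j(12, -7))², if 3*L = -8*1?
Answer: 2401/121 ≈ 19.843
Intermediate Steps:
L = -8/3 (L = (-8*1)/3 = (⅓)*(-8) = -8/3 ≈ -2.6667)
D(r) = 2*r/(-1 + r) (D(r) = (2*r)/(-1 + r) = 2*r/(-1 + r))
(D(L) + j(12, -7))² = (2*(-8/3)/(-1 - 8/3) + 3)² = (2*(-8/3)/(-11/3) + 3)² = (2*(-8/3)*(-3/11) + 3)² = (16/11 + 3)² = (49/11)² = 2401/121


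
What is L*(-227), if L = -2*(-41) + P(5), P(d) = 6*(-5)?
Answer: -11804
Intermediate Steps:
P(d) = -30
L = 52 (L = -2*(-41) - 30 = 82 - 30 = 52)
L*(-227) = 52*(-227) = -11804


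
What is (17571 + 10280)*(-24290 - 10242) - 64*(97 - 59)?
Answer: -961753164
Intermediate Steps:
(17571 + 10280)*(-24290 - 10242) - 64*(97 - 59) = 27851*(-34532) - 64*38 = -961750732 - 2432 = -961753164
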